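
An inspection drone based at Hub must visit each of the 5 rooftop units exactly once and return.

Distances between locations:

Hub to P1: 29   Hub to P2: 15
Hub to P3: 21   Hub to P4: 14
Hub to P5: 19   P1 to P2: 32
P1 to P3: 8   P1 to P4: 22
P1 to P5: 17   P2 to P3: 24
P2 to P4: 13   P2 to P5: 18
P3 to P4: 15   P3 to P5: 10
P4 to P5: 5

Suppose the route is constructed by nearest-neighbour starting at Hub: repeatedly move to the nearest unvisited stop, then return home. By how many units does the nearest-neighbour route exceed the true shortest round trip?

Hub: P4=14, P2=15, P5=19, P3=21, P1=29 ⇒ P4
P4: P5=5, P2=13, P3=15, P1=22 ⇒ P5
P5: P3=10, P1=17, P2=18 ⇒ P3
P3: P1=8, P2=24 ⇒ P1
P1: P2=32 ⇒ P2
NN route Hub → P4 → P5 → P3 → P1 → P2 → Hub costs 84.
Optimal: Hub → P2 → P4 → P5 → P1 → P3 → Hub costs 79 (by enumerating all 60 distinct tours).
Excess = 84 − 79 = 5.

5 longer than the optimal tour.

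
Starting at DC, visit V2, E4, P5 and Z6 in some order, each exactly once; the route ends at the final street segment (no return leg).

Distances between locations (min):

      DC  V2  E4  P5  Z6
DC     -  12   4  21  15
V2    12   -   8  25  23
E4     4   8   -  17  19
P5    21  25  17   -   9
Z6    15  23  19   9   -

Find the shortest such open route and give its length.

There are 4! = 24 possible orderings.
DC→V2→E4→P5→Z6: 12+8+17+9 = 46
DC→V2→E4→Z6→P5: 12+8+19+9 = 48
DC→V2→P5→E4→Z6: 12+25+17+19 = 73
DC→V2→P5→Z6→E4: 12+25+9+19 = 65
DC→V2→Z6→E4→P5: 12+23+19+17 = 71
DC→V2→Z6→P5→E4: 12+23+9+17 = 61
DC→E4→V2→P5→Z6: 4+8+25+9 = 46
DC→E4→V2→Z6→P5: 4+8+23+9 = 44
DC→E4→P5→V2→Z6: 4+17+25+23 = 69
DC→E4→P5→Z6→V2: 4+17+9+23 = 53
DC→E4→Z6→V2→P5: 4+19+23+25 = 71
DC→E4→Z6→P5→V2: 4+19+9+25 = 57
DC→P5→V2→E4→Z6: 21+25+8+19 = 73
DC→P5→V2→Z6→E4: 21+25+23+19 = 88
… (10 more)
The minimum is 44.
One shortest path: DC → E4 → V2 → Z6 → P5.

Shortest open route: 44 min.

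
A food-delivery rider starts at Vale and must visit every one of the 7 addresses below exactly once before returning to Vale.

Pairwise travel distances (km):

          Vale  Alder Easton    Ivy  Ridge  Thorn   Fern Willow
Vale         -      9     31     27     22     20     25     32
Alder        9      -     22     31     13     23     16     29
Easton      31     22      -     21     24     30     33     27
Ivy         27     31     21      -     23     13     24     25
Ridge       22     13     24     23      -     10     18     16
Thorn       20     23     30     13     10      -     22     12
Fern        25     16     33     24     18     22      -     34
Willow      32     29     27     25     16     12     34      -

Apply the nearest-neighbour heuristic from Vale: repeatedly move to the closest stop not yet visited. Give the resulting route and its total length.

Total distance 148 km via the nearest-neighbour route Vale → Alder → Ridge → Thorn → Willow → Ivy → Easton → Fern → Vale.

From Vale: distances to unvisited — Alder=9, Thorn=20, Ridge=22, Fern=25, Ivy=27, Easton=31, Willow=32. Nearest is Alder (9).
From Alder: distances to unvisited — Ridge=13, Fern=16, Easton=22, Thorn=23, Willow=29, Ivy=31. Nearest is Ridge (13).
From Ridge: distances to unvisited — Thorn=10, Willow=16, Fern=18, Ivy=23, Easton=24. Nearest is Thorn (10).
From Thorn: distances to unvisited — Willow=12, Ivy=13, Fern=22, Easton=30. Nearest is Willow (12).
From Willow: distances to unvisited — Ivy=25, Easton=27, Fern=34. Nearest is Ivy (25).
From Ivy: distances to unvisited — Easton=21, Fern=24. Nearest is Easton (21).
From Easton: distances to unvisited — Fern=33. Nearest is Fern (33).
Return Fern→Vale: 25.
Total = 9 + 13 + 10 + 12 + 25 + 21 + 33 + 25 = 148.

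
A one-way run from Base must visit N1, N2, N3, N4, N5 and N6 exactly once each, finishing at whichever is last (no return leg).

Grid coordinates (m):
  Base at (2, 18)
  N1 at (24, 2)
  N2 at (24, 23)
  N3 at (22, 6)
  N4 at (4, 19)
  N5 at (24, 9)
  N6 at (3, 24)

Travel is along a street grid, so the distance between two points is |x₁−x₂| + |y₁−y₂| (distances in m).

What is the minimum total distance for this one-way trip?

There are 6! = 720 possible orderings.
Base→N1→N2→N3→N4→N5→N6: 38+21+19+31+30+36 = 175
Base→N1→N2→N3→N4→N6→N5: 38+21+19+31+6+36 = 151
Base→N1→N2→N3→N5→N4→N6: 38+21+19+5+30+6 = 119
Base→N1→N2→N3→N5→N6→N4: 38+21+19+5+36+6 = 125
Base→N1→N2→N3→N6→N4→N5: 38+21+19+37+6+30 = 151
Base→N1→N2→N3→N6→N5→N4: 38+21+19+37+36+30 = 181
Base→N1→N2→N4→N3→N5→N6: 38+21+24+31+5+36 = 155
Base→N1→N2→N4→N3→N6→N5: 38+21+24+31+37+36 = 187
… (712 more)
Base→N4→N6→N2→N5→N3→N1: 3+6+22+14+5+6 = 56  ← best
The minimum is 56.
One shortest path: Base → N4 → N6 → N2 → N5 → N3 → N1.

56 m — the minimum one-way total.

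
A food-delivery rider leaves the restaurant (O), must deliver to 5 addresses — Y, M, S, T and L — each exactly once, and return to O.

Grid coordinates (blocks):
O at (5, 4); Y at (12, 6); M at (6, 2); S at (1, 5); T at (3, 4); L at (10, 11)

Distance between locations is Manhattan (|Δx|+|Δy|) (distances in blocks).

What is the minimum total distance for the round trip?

40 blocks — the shortest possible round trip.

With 5 stops there are 5!/2 = 60 distinct round trips (a route and its reverse cost the same).
O→Y→M→S→T→L→O: 9+10+8+3+14+12 = 56
O→Y→M→S→L→T→O: 9+10+8+15+14+2 = 58
O→Y→M→T→S→L→O: 9+10+5+3+15+12 = 54
O→Y→M→T→L→S→O: 9+10+5+14+15+5 = 58
O→Y→M→L→S→T→O: 9+10+13+15+3+2 = 52
O→Y→M→L→T→S→O: 9+10+13+14+3+5 = 54
O→Y→S→M→T→L→O: 9+12+8+5+14+12 = 60
O→Y→S→M→L→T→O: 9+12+8+13+14+2 = 58
O→Y→S→T→M→L→O: 9+12+3+5+13+12 = 54
O→Y→S→T→L→M→O: 9+12+3+14+13+3 = 54
O→Y→S→L→M→T→O: 9+12+15+13+5+2 = 56
O→Y→S→L→T→M→O: 9+12+15+14+5+3 = 58
O→Y→T→M→S→L→O: 9+11+5+8+15+12 = 60
O→Y→T→M→L→S→O: 9+11+5+13+15+5 = 58
… (46 more)
O→M→Y→L→S→T→O: 3+10+7+15+3+2 = 40  ← best
The minimum is 40.
One optimal route: O → M → Y → L → S → T → O (or its reverse).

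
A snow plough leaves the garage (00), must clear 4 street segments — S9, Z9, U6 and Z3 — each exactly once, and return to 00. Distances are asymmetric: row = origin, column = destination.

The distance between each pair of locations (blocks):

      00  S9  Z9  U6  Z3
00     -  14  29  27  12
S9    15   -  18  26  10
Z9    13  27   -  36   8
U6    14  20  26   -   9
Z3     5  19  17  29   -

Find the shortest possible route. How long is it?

Shortest round trip = 78 blocks.

00-S9-Z9-U6-Z3-00: 14+18+36+9+5 = 82
00-S9-Z9-Z3-U6-00: 14+18+8+29+14 = 83
00-S9-U6-Z9-Z3-00: 14+26+26+8+5 = 79
00-S9-U6-Z3-Z9-00: 14+26+9+17+13 = 79
00-S9-Z3-Z9-U6-00: 14+10+17+36+14 = 91
00-S9-Z3-U6-Z9-00: 14+10+29+26+13 = 92
00-Z9-S9-U6-Z3-00: 29+27+26+9+5 = 96
00-Z9-S9-Z3-U6-00: 29+27+10+29+14 = 109
00-Z9-U6-S9-Z3-00: 29+36+20+10+5 = 100
00-Z9-U6-Z3-S9-00: 29+36+9+19+15 = 108
00-Z9-Z3-S9-U6-00: 29+8+19+26+14 = 96
00-Z9-Z3-U6-S9-00: 29+8+29+20+15 = 101
00-U6-S9-Z9-Z3-00: 27+20+18+8+5 = 78
00-U6-S9-Z3-Z9-00: 27+20+10+17+13 = 87
… (10 more)
The minimum is 78.
One optimal route: 00 → U6 → S9 → Z9 → Z3 → 00.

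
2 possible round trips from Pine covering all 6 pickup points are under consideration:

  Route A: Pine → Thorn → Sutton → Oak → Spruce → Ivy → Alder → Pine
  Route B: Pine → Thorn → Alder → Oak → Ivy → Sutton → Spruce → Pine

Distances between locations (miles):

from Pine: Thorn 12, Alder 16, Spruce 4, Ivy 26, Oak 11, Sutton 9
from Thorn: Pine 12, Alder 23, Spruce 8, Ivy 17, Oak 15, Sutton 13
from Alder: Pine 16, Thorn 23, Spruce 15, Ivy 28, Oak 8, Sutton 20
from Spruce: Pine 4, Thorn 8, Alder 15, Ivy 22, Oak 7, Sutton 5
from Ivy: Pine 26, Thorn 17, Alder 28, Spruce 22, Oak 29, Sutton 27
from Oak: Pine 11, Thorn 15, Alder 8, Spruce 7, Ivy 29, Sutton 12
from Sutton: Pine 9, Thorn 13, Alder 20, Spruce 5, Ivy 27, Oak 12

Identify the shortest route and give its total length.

108 miles — Route B is the shortest.

Route A: 12 + 13 + 12 + 7 + 22 + 28 + 16 = 110
Route B: 12 + 23 + 8 + 29 + 27 + 5 + 4 = 108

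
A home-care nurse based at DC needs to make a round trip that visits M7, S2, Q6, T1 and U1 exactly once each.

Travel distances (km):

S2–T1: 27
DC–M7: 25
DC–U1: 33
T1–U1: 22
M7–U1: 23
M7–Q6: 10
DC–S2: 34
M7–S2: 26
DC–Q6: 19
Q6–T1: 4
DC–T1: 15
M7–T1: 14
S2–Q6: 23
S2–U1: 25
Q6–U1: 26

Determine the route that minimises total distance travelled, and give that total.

Shortest round trip = 111 km.

With 5 stops there are 5!/2 = 60 distinct round trips (a route and its reverse cost the same).
DC - M7 - S2 - Q6 - T1 - U1 - DC: 25+26+23+4+22+33 = 133
DC - M7 - S2 - Q6 - U1 - T1 - DC: 25+26+23+26+22+15 = 137
DC - M7 - S2 - T1 - Q6 - U1 - DC: 25+26+27+4+26+33 = 141
DC - M7 - S2 - T1 - U1 - Q6 - DC: 25+26+27+22+26+19 = 145
DC - M7 - S2 - U1 - Q6 - T1 - DC: 25+26+25+26+4+15 = 121
DC - M7 - S2 - U1 - T1 - Q6 - DC: 25+26+25+22+4+19 = 121
DC - M7 - Q6 - S2 - T1 - U1 - DC: 25+10+23+27+22+33 = 140
DC - M7 - Q6 - S2 - U1 - T1 - DC: 25+10+23+25+22+15 = 120
DC - M7 - Q6 - T1 - S2 - U1 - DC: 25+10+4+27+25+33 = 124
DC - M7 - Q6 - T1 - U1 - S2 - DC: 25+10+4+22+25+34 = 120
DC - M7 - Q6 - U1 - S2 - T1 - DC: 25+10+26+25+27+15 = 128
DC - M7 - Q6 - U1 - T1 - S2 - DC: 25+10+26+22+27+34 = 144
DC - M7 - T1 - S2 - Q6 - U1 - DC: 25+14+27+23+26+33 = 148
DC - M7 - T1 - S2 - U1 - Q6 - DC: 25+14+27+25+26+19 = 136
… (46 more)
DC - S2 - U1 - M7 - Q6 - T1 - DC: 34+25+23+10+4+15 = 111  ← best
The minimum is 111.
One optimal route: DC → S2 → U1 → M7 → Q6 → T1 → DC (or its reverse).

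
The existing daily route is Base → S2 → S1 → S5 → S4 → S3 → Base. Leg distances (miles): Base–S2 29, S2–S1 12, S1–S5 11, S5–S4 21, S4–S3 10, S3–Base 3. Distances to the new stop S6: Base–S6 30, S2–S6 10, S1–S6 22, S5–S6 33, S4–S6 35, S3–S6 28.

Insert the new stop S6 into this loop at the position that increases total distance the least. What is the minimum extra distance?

Minimum extra distance: 11 miles, inserting S6 between Base and S2.

Insertion cost between consecutive stops i–j is d(i,S6) + d(S6,j) − d(i,j):
  between Base and S2: 30 + 10 − 29 = 11
  between S2 and S1: 10 + 22 − 12 = 20
  between S1 and S5: 22 + 33 − 11 = 44
  between S5 and S4: 33 + 35 − 21 = 47
  between S4 and S3: 35 + 28 − 10 = 53
  between S3 and Base: 28 + 30 − 3 = 55
Cheapest insertion is between Base and S2, adding 11.
New total = 86 + 11 = 97.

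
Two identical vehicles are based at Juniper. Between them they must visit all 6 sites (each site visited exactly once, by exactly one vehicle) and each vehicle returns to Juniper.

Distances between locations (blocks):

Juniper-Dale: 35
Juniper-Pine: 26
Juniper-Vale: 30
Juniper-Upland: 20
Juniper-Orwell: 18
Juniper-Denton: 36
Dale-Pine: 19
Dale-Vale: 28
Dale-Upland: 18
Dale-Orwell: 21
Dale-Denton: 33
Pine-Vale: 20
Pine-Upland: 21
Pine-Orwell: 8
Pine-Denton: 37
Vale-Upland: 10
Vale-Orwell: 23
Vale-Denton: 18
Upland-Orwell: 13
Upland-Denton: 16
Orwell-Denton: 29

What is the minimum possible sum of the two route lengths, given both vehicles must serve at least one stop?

Minimum combined distance: 162 blocks.

Check every non-empty split of the stops between the two vehicles; for each half take its own optimal tour:
  {Dale} + {Pine, Vale, Upland, Orwell, Denton}: 70 + 100 = 170
  {Pine} + {Dale, Vale, Upland, Orwell, Denton}: 52 + 120 = 172
  {Dale, Pine} + {Vale, Upland, Orwell, Denton}: 80 + 95 = 175
  {Vale} + {Dale, Pine, Upland, Orwell, Denton}: 60 + 114 = 174
  {Dale, Vale} + {Pine, Upland, Orwell, Denton}: 93 + 99 = 192
  {Pine, Vale} + {Dale, Upland, Orwell, Denton}: 76 + 108 = 184
  … (31 splits in total)
  {Orwell} + {Dale, Pine, Vale, Upland, Denton}: 36 + 126 = 162  ← best
Best: vehicle 1 Juniper → Orwell → Juniper = 36; vehicle 2 Juniper → Pine → Dale → Denton → Vale → Upland → Juniper = 126; combined 162.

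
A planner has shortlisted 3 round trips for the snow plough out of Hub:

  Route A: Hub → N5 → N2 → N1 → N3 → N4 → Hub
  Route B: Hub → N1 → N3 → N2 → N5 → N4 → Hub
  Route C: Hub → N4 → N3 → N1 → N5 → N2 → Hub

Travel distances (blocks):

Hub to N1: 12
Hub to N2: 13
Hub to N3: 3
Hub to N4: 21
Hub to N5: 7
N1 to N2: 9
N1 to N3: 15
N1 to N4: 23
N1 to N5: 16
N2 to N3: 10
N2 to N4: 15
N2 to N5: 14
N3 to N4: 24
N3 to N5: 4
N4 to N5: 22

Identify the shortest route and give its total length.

Shortest is Route A, total 90 blocks.

Route A: 7 + 14 + 9 + 15 + 24 + 21 = 90
Route B: 12 + 15 + 10 + 14 + 22 + 21 = 94
Route C: 21 + 24 + 15 + 16 + 14 + 13 = 103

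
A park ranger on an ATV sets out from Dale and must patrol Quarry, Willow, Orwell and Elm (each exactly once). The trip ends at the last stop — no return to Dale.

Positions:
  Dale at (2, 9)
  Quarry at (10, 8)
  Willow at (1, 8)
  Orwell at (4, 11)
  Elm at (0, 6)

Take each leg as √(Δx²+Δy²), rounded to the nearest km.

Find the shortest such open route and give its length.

There are 4! = 24 possible orderings.
Dale → Quarry → Willow → Orwell → Elm: 8+9+4+6 = 27
Dale → Quarry → Willow → Elm → Orwell: 8+9+2+6 = 25
Dale → Quarry → Orwell → Willow → Elm: 8+7+4+2 = 21
Dale → Quarry → Orwell → Elm → Willow: 8+7+6+2 = 23
Dale → Quarry → Elm → Willow → Orwell: 8+10+2+4 = 24
Dale → Quarry → Elm → Orwell → Willow: 8+10+6+4 = 28
Dale → Willow → Quarry → Orwell → Elm: 1+9+7+6 = 23
Dale → Willow → Quarry → Elm → Orwell: 1+9+10+6 = 26
Dale → Willow → Orwell → Quarry → Elm: 1+4+7+10 = 22
Dale → Willow → Orwell → Elm → Quarry: 1+4+6+10 = 21
Dale → Willow → Elm → Quarry → Orwell: 1+2+10+7 = 20
Dale → Willow → Elm → Orwell → Quarry: 1+2+6+7 = 16
Dale → Orwell → Quarry → Willow → Elm: 3+7+9+2 = 21
Dale → Orwell → Quarry → Elm → Willow: 3+7+10+2 = 22
… (10 more)
The minimum is 16.
One shortest path: Dale → Willow → Elm → Orwell → Quarry.

16 km — the minimum one-way total.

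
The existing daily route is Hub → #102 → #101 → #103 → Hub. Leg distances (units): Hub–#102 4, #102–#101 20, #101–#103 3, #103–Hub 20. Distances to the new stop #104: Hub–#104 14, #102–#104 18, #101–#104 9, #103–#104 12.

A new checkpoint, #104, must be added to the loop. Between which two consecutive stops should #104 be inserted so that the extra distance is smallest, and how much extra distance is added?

Adding 6 by placing #104 on the #103–Hub leg.

Insertion cost between consecutive stops i–j is d(i,#104) + d(#104,j) − d(i,j):
  between Hub and #102: 14 + 18 − 4 = 28
  between #102 and #101: 18 + 9 − 20 = 7
  between #101 and #103: 9 + 12 − 3 = 18
  between #103 and Hub: 12 + 14 − 20 = 6
Cheapest insertion is between #103 and Hub, adding 6.
New total = 47 + 6 = 53.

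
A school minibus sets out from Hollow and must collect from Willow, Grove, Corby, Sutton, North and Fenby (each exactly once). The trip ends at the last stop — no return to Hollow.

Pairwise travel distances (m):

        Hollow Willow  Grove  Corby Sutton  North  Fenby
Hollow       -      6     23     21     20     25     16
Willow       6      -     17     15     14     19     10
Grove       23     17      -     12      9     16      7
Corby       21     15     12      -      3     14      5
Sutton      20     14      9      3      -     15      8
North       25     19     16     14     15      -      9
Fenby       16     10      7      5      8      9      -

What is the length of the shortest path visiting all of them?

There are 6! = 720 possible orderings.
Hollow→Willow→Grove→Corby→Sutton→North→Fenby: 6+17+12+3+15+9 = 62
Hollow→Willow→Grove→Corby→Sutton→Fenby→North: 6+17+12+3+8+9 = 55
Hollow→Willow→Grove→Corby→North→Sutton→Fenby: 6+17+12+14+15+8 = 72
Hollow→Willow→Grove→Corby→North→Fenby→Sutton: 6+17+12+14+9+8 = 66
Hollow→Willow→Grove→Corby→Fenby→Sutton→North: 6+17+12+5+8+15 = 63
Hollow→Willow→Grove→Corby→Fenby→North→Sutton: 6+17+12+5+9+15 = 64
Hollow→Willow→Grove→Sutton→Corby→North→Fenby: 6+17+9+3+14+9 = 58
Hollow→Willow→Grove→Sutton→Corby→Fenby→North: 6+17+9+3+5+9 = 49
… (712 more)
The minimum is 49.
One shortest path: Hollow → Willow → Grove → Sutton → Corby → Fenby → North.

Minimum one-way distance = 49 m.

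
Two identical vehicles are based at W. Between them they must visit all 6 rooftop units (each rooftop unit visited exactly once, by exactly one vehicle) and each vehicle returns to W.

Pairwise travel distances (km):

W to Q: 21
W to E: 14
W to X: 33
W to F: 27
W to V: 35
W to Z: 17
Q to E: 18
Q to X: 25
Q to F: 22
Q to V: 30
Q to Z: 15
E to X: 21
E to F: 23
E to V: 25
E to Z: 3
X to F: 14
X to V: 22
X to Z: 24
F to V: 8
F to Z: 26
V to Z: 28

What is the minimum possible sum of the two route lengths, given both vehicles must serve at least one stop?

Check every non-empty split of the stops between the two vehicles; for each half take its own optimal tour:
  {Q} + {E, X, F, V, Z}: 42 + 98 = 140
  {E} + {Q, X, F, V, Z}: 28 + 113 = 141
  {Q, E} + {X, F, V, Z}: 53 + 98 = 151
  {X} + {Q, E, F, V, Z}: 66 + 96 = 162
  {Q, X} + {E, F, V, Z}: 79 + 80 = 159
  {E, X} + {Q, F, V, Z}: 68 + 96 = 164
  … (31 splits in total)
  {Q, X, F, V} + {E, Z}: 103 + 34 = 137  ← best
Best: vehicle 1 W → Q → X → F → V → W = 103; vehicle 2 W → E → Z → W = 34; combined 137.

Minimum combined distance: 137 km.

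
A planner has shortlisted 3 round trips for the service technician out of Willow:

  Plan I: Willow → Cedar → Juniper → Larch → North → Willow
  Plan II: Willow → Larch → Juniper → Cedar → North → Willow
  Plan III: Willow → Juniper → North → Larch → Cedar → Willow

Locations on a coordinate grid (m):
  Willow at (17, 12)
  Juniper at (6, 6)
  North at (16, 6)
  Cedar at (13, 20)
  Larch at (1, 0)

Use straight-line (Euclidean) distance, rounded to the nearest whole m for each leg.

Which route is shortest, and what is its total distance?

Plan I: 9 + 16 + 8 + 16 + 6 = 55
Plan II: 20 + 8 + 16 + 14 + 6 = 64
Plan III: 13 + 10 + 16 + 23 + 9 = 71

Shortest is Plan I, total 55 m.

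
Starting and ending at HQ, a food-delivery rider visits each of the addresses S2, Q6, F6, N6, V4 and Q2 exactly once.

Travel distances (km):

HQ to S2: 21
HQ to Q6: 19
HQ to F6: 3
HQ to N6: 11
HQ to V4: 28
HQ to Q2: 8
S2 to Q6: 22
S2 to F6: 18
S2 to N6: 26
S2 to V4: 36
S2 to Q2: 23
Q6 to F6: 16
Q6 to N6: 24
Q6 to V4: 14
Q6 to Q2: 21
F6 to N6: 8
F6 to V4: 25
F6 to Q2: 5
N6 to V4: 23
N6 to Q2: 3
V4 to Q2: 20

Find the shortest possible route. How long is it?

HQ-S2-Q6-F6-N6-V4-Q2-HQ: 21+22+16+8+23+20+8 = 118
HQ-S2-Q6-F6-N6-Q2-V4-HQ: 21+22+16+8+3+20+28 = 118
HQ-S2-Q6-F6-V4-N6-Q2-HQ: 21+22+16+25+23+3+8 = 118
HQ-S2-Q6-F6-V4-Q2-N6-HQ: 21+22+16+25+20+3+11 = 118
HQ-S2-Q6-F6-Q2-N6-V4-HQ: 21+22+16+5+3+23+28 = 118
HQ-S2-Q6-F6-Q2-V4-N6-HQ: 21+22+16+5+20+23+11 = 118
HQ-S2-Q6-N6-F6-V4-Q2-HQ: 21+22+24+8+25+20+8 = 128
HQ-S2-Q6-N6-F6-Q2-V4-HQ: 21+22+24+8+5+20+28 = 128
… (352 more)
HQ-S2-Q6-V4-N6-Q2-F6-HQ: 21+22+14+23+3+5+3 = 91  ← best
The minimum is 91.
One optimal route: HQ → S2 → Q6 → V4 → N6 → Q2 → F6 → HQ (or its reverse).

Minimum total distance: 91 km.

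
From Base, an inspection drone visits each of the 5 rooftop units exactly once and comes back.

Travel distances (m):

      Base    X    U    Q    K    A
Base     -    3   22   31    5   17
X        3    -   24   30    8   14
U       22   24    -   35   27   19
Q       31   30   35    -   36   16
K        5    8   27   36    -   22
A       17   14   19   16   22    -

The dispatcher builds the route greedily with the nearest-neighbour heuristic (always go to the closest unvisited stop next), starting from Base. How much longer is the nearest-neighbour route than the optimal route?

Base: X=3, K=5, A=17, U=22, Q=31 ⇒ X
X: K=8, A=14, U=24, Q=30 ⇒ K
K: A=22, U=27, Q=36 ⇒ A
A: Q=16, U=19 ⇒ Q
Q: U=35 ⇒ U
NN route Base → X → K → A → Q → U → Base costs 106.
Optimal: Base → X → Q → A → U → K → Base costs 100 (by enumerating all 60 distinct tours).
Excess = 106 − 100 = 6.

The nearest-neighbour route is 6 m longer than optimal.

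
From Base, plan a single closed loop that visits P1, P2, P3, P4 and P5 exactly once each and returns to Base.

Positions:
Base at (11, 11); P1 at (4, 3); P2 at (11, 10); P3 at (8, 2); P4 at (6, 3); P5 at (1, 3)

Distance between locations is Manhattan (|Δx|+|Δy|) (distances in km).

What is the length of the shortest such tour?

Base - P1 - P2 - P3 - P4 - P5 - Base: 15+14+11+3+5+18 = 66
Base - P1 - P2 - P3 - P5 - P4 - Base: 15+14+11+8+5+13 = 66
Base - P1 - P2 - P4 - P3 - P5 - Base: 15+14+12+3+8+18 = 70
Base - P1 - P2 - P4 - P5 - P3 - Base: 15+14+12+5+8+12 = 66
Base - P1 - P2 - P5 - P3 - P4 - Base: 15+14+17+8+3+13 = 70
Base - P1 - P2 - P5 - P4 - P3 - Base: 15+14+17+5+3+12 = 66
Base - P1 - P3 - P2 - P4 - P5 - Base: 15+5+11+12+5+18 = 66
Base - P1 - P3 - P2 - P5 - P4 - Base: 15+5+11+17+5+13 = 66
Base - P1 - P3 - P4 - P2 - P5 - Base: 15+5+3+12+17+18 = 70
Base - P1 - P3 - P4 - P5 - P2 - Base: 15+5+3+5+17+1 = 46
Base - P1 - P3 - P5 - P2 - P4 - Base: 15+5+8+17+12+13 = 70
Base - P1 - P3 - P5 - P4 - P2 - Base: 15+5+8+5+12+1 = 46
Base - P1 - P4 - P2 - P3 - P5 - Base: 15+2+12+11+8+18 = 66
Base - P1 - P4 - P2 - P5 - P3 - Base: 15+2+12+17+8+12 = 66
… (46 more)
Base - P1 - P5 - P4 - P3 - P2 - Base: 15+3+5+3+11+1 = 38  ← best
The minimum is 38.
One optimal route: Base → P1 → P5 → P4 → P3 → P2 → Base (or its reverse).

Shortest round trip = 38 km.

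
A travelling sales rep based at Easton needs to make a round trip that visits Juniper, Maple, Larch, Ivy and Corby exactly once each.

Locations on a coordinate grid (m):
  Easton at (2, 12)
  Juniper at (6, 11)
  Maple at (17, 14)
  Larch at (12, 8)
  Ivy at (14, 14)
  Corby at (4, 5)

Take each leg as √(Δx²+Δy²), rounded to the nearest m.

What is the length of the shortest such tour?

40 m — the shortest possible round trip.

With 5 stops there are 5!/2 = 60 distinct round trips (a route and its reverse cost the same).
Easton - Juniper - Maple - Larch - Ivy - Corby - Easton: 4+11+8+6+13+7 = 49
Easton - Juniper - Maple - Larch - Corby - Ivy - Easton: 4+11+8+9+13+12 = 57
Easton - Juniper - Maple - Ivy - Larch - Corby - Easton: 4+11+3+6+9+7 = 40
Easton - Juniper - Maple - Ivy - Corby - Larch - Easton: 4+11+3+13+9+11 = 51
Easton - Juniper - Maple - Corby - Larch - Ivy - Easton: 4+11+16+9+6+12 = 58
Easton - Juniper - Maple - Corby - Ivy - Larch - Easton: 4+11+16+13+6+11 = 61
Easton - Juniper - Larch - Maple - Ivy - Corby - Easton: 4+7+8+3+13+7 = 42
Easton - Juniper - Larch - Maple - Corby - Ivy - Easton: 4+7+8+16+13+12 = 60
Easton - Juniper - Larch - Ivy - Maple - Corby - Easton: 4+7+6+3+16+7 = 43
Easton - Juniper - Larch - Ivy - Corby - Maple - Easton: 4+7+6+13+16+15 = 61
Easton - Juniper - Larch - Corby - Maple - Ivy - Easton: 4+7+9+16+3+12 = 51
Easton - Juniper - Larch - Corby - Ivy - Maple - Easton: 4+7+9+13+3+15 = 51
Easton - Juniper - Ivy - Maple - Larch - Corby - Easton: 4+9+3+8+9+7 = 40
Easton - Juniper - Ivy - Maple - Corby - Larch - Easton: 4+9+3+16+9+11 = 52
… (46 more)
The minimum is 40.
One optimal route: Easton → Juniper → Maple → Ivy → Larch → Corby → Easton (or its reverse).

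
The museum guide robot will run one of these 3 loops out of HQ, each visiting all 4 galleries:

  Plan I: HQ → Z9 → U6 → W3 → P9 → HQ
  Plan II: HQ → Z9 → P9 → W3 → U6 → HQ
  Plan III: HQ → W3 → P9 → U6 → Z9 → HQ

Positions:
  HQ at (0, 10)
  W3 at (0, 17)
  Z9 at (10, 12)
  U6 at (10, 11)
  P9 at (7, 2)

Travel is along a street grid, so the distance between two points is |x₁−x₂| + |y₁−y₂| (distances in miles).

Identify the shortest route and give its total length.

Shortest is Plan III, total 54 miles.

Plan I: 12 + 1 + 16 + 22 + 15 = 66
Plan II: 12 + 13 + 22 + 16 + 11 = 74
Plan III: 7 + 22 + 12 + 1 + 12 = 54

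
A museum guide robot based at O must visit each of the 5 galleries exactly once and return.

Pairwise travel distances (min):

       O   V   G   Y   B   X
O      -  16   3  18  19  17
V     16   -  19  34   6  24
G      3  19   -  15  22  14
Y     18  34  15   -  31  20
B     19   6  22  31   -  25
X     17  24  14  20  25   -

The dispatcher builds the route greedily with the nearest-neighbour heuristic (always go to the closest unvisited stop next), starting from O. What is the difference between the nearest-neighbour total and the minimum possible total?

From O: G=3, V=16, X=17, Y=18, B=19 → choose G (3).
From G: X=14, Y=15, V=19, B=22 → choose X (14).
From X: Y=20, V=24, B=25 → choose Y (20).
From Y: B=31, V=34 → choose B (31).
From B: V=6 → choose V (6).
NN route O → G → X → Y → B → V → O costs 90.
Optimal: O → V → B → X → Y → G → O costs 85 (by enumerating all 60 distinct tours).
Excess = 90 − 85 = 5.

The nearest-neighbour route is 5 min longer than optimal.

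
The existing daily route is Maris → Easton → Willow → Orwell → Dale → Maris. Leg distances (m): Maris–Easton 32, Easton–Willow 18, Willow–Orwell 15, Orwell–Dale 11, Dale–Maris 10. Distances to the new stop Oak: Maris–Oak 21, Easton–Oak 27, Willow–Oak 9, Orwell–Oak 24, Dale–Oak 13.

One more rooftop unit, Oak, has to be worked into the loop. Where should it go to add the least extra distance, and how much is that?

Minimum extra distance: 16 m, inserting Oak between Maris and Easton.

Insertion cost between consecutive stops i–j is d(i,Oak) + d(Oak,j) − d(i,j):
  between Maris and Easton: 21 + 27 − 32 = 16
  between Easton and Willow: 27 + 9 − 18 = 18
  between Willow and Orwell: 9 + 24 − 15 = 18
  between Orwell and Dale: 24 + 13 − 11 = 26
  between Dale and Maris: 13 + 21 − 10 = 24
Cheapest insertion is between Maris and Easton, adding 16.
New total = 86 + 16 = 102.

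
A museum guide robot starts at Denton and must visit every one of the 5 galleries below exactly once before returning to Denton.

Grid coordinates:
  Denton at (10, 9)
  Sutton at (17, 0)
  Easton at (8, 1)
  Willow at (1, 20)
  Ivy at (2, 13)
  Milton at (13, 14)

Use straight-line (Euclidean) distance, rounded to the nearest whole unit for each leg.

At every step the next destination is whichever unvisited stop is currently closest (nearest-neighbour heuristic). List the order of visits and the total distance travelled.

Nearest-neighbour total = 64; route Denton → Milton → Ivy → Willow → Easton → Sutton → Denton.

From Denton: distances to unvisited — Milton=6, Easton=8, Ivy=9, Sutton=11, Willow=14. Nearest is Milton (6).
From Milton: distances to unvisited — Ivy=11, Willow=13, Easton=14, Sutton=15. Nearest is Ivy (11).
From Ivy: distances to unvisited — Willow=7, Easton=13, Sutton=20. Nearest is Willow (7).
From Willow: distances to unvisited — Easton=20, Sutton=26. Nearest is Easton (20).
From Easton: distances to unvisited — Sutton=9. Nearest is Sutton (9).
Return Sutton→Denton: 11.
Total = 6 + 11 + 7 + 20 + 9 + 11 = 64.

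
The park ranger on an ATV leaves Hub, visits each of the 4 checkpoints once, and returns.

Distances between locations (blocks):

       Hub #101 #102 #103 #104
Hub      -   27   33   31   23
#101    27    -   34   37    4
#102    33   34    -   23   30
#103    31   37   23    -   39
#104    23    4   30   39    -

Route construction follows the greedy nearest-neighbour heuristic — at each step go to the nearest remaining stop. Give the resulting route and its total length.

From Hub: distances to unvisited — #104=23, #101=27, #103=31, #102=33. Nearest is #104 (23).
From #104: distances to unvisited — #101=4, #102=30, #103=39. Nearest is #101 (4).
From #101: distances to unvisited — #102=34, #103=37. Nearest is #102 (34).
From #102: distances to unvisited — #103=23. Nearest is #103 (23).
Return #103→Hub: 31.
Total = 23 + 4 + 34 + 23 + 31 = 115.

Total distance 115 blocks via the nearest-neighbour route Hub → #104 → #101 → #102 → #103 → Hub.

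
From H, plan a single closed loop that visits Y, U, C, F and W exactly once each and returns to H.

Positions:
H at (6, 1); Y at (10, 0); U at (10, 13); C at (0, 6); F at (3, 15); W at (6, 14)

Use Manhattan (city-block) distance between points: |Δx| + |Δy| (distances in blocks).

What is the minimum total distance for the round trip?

Minimum total distance: 50 blocks.

With 5 stops there are 5!/2 = 60 distinct round trips (a route and its reverse cost the same).
H→Y→U→C→F→W→H: 5+13+17+12+4+13 = 64
H→Y→U→C→W→F→H: 5+13+17+14+4+17 = 70
H→Y→U→F→C→W→H: 5+13+9+12+14+13 = 66
H→Y→U→F→W→C→H: 5+13+9+4+14+11 = 56
H→Y→U→W→C→F→H: 5+13+5+14+12+17 = 66
H→Y→U→W→F→C→H: 5+13+5+4+12+11 = 50
H→Y→C→U→F→W→H: 5+16+17+9+4+13 = 64
H→Y→C→U→W→F→H: 5+16+17+5+4+17 = 64
H→Y→C→F→U→W→H: 5+16+12+9+5+13 = 60
H→Y→C→F→W→U→H: 5+16+12+4+5+16 = 58
H→Y→C→W→U→F→H: 5+16+14+5+9+17 = 66
H→Y→C→W→F→U→H: 5+16+14+4+9+16 = 64
H→Y→F→U→C→W→H: 5+22+9+17+14+13 = 80
H→Y→F→U→W→C→H: 5+22+9+5+14+11 = 66
… (46 more)
The minimum is 50.
One optimal route: H → Y → U → W → F → C → H (or its reverse).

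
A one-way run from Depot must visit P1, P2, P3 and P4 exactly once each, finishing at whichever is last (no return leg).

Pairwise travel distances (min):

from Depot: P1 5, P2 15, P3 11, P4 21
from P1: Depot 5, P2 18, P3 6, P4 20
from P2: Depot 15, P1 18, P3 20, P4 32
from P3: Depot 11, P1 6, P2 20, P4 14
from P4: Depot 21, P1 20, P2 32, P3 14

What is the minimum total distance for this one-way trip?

Shortest open route: 53 min.

There are 4! = 24 possible orderings.
Depot→P1→P2→P3→P4: 5+18+20+14 = 57
Depot→P1→P2→P4→P3: 5+18+32+14 = 69
Depot→P1→P3→P2→P4: 5+6+20+32 = 63
Depot→P1→P3→P4→P2: 5+6+14+32 = 57
Depot→P1→P4→P2→P3: 5+20+32+20 = 77
Depot→P1→P4→P3→P2: 5+20+14+20 = 59
Depot→P2→P1→P3→P4: 15+18+6+14 = 53
Depot→P2→P1→P4→P3: 15+18+20+14 = 67
Depot→P2→P3→P1→P4: 15+20+6+20 = 61
Depot→P2→P3→P4→P1: 15+20+14+20 = 69
Depot→P2→P4→P1→P3: 15+32+20+6 = 73
Depot→P2→P4→P3→P1: 15+32+14+6 = 67
Depot→P3→P1→P2→P4: 11+6+18+32 = 67
Depot→P3→P1→P4→P2: 11+6+20+32 = 69
… (10 more)
The minimum is 53.
One shortest path: Depot → P2 → P1 → P3 → P4.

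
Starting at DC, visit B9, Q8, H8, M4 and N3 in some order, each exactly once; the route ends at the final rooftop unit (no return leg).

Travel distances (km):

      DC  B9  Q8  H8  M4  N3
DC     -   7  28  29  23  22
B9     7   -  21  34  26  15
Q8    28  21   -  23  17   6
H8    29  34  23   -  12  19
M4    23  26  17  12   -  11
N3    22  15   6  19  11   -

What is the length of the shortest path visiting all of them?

Minimum one-way distance = 57 km.

There are 5! = 120 possible orderings.
DC → B9 → Q8 → H8 → M4 → N3: 7+21+23+12+11 = 74
DC → B9 → Q8 → H8 → N3 → M4: 7+21+23+19+11 = 81
DC → B9 → Q8 → M4 → H8 → N3: 7+21+17+12+19 = 76
DC → B9 → Q8 → M4 → N3 → H8: 7+21+17+11+19 = 75
DC → B9 → Q8 → N3 → H8 → M4: 7+21+6+19+12 = 65
DC → B9 → Q8 → N3 → M4 → H8: 7+21+6+11+12 = 57
DC → B9 → H8 → Q8 → M4 → N3: 7+34+23+17+11 = 92
DC → B9 → H8 → Q8 → N3 → M4: 7+34+23+6+11 = 81
DC → B9 → H8 → M4 → Q8 → N3: 7+34+12+17+6 = 76
DC → B9 → H8 → M4 → N3 → Q8: 7+34+12+11+6 = 70
DC → B9 → H8 → N3 → Q8 → M4: 7+34+19+6+17 = 83
DC → B9 → H8 → N3 → M4 → Q8: 7+34+19+11+17 = 88
DC → B9 → M4 → Q8 → H8 → N3: 7+26+17+23+19 = 92
DC → B9 → M4 → Q8 → N3 → H8: 7+26+17+6+19 = 75
… (106 more)
The minimum is 57.
One shortest path: DC → B9 → Q8 → N3 → M4 → H8.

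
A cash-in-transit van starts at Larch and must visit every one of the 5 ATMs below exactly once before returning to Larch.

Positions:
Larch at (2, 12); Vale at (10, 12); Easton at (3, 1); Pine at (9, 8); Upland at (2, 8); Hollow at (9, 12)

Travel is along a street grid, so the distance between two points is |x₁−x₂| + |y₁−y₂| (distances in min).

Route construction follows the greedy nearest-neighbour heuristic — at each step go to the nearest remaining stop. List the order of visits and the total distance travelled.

46 min along Larch → Upland → Pine → Hollow → Vale → Easton → Larch.

From Larch: distances to unvisited — Upland=4, Hollow=7, Vale=8, Pine=11, Easton=12. Nearest is Upland (4).
From Upland: distances to unvisited — Pine=7, Easton=8, Hollow=11, Vale=12. Nearest is Pine (7).
From Pine: distances to unvisited — Hollow=4, Vale=5, Easton=13. Nearest is Hollow (4).
From Hollow: distances to unvisited — Vale=1, Easton=17. Nearest is Vale (1).
From Vale: distances to unvisited — Easton=18. Nearest is Easton (18).
Return Easton→Larch: 12.
Total = 4 + 7 + 4 + 1 + 18 + 12 = 46.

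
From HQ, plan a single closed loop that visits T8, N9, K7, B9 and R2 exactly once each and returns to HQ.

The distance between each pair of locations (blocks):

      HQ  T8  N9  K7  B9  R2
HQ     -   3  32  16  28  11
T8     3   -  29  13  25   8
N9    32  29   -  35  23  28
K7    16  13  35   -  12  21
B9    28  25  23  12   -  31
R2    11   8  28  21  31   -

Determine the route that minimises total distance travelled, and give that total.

HQ-T8-N9-K7-B9-R2-HQ: 3+29+35+12+31+11 = 121
HQ-T8-N9-K7-R2-B9-HQ: 3+29+35+21+31+28 = 147
HQ-T8-N9-B9-K7-R2-HQ: 3+29+23+12+21+11 = 99
HQ-T8-N9-B9-R2-K7-HQ: 3+29+23+31+21+16 = 123
HQ-T8-N9-R2-K7-B9-HQ: 3+29+28+21+12+28 = 121
HQ-T8-N9-R2-B9-K7-HQ: 3+29+28+31+12+16 = 119
HQ-T8-K7-N9-B9-R2-HQ: 3+13+35+23+31+11 = 116
HQ-T8-K7-N9-R2-B9-HQ: 3+13+35+28+31+28 = 138
HQ-T8-K7-B9-N9-R2-HQ: 3+13+12+23+28+11 = 90
HQ-T8-K7-B9-R2-N9-HQ: 3+13+12+31+28+32 = 119
HQ-T8-K7-R2-N9-B9-HQ: 3+13+21+28+23+28 = 116
HQ-T8-K7-R2-B9-N9-HQ: 3+13+21+31+23+32 = 123
HQ-T8-B9-N9-K7-R2-HQ: 3+25+23+35+21+11 = 118
HQ-T8-B9-N9-R2-K7-HQ: 3+25+23+28+21+16 = 116
… (46 more)
The minimum is 90.
One optimal route: HQ → T8 → K7 → B9 → N9 → R2 → HQ (or its reverse).

Shortest round trip = 90 blocks.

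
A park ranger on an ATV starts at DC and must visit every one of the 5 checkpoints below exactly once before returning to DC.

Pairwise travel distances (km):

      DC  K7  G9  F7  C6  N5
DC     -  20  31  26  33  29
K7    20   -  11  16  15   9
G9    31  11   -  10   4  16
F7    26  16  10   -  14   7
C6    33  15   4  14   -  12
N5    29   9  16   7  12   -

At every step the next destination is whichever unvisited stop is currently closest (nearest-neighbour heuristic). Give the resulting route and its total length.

83 km along DC → K7 → N5 → F7 → G9 → C6 → DC.

DC → [K7:20 / F7:26 / N5:29 / G9:31 / C6:33] → K7 (20)
K7 → [N5:9 / G9:11 / C6:15 / F7:16] → N5 (9)
N5 → [F7:7 / C6:12 / G9:16] → F7 (7)
F7 → [G9:10 / C6:14] → G9 (10)
G9 → [C6:4] → C6 (4)
Return C6→DC: 33.
Total = 20 + 9 + 7 + 10 + 4 + 33 = 83.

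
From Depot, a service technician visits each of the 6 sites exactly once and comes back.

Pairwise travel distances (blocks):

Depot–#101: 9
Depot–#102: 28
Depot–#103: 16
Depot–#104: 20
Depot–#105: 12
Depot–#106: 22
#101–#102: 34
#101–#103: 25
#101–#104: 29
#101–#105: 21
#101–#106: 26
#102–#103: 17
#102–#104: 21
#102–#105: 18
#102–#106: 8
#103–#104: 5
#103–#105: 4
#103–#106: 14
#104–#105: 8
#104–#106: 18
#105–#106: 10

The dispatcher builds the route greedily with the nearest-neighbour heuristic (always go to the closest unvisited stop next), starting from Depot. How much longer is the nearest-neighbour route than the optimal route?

Depot: #101=9, #105=12, #103=16, #104=20, #106=22, #102=28 ⇒ #101
#101: #105=21, #103=25, #106=26, #104=29, #102=34 ⇒ #105
#105: #103=4, #104=8, #106=10, #102=18 ⇒ #103
#103: #104=5, #106=14, #102=17 ⇒ #104
#104: #106=18, #102=21 ⇒ #106
#106: #102=8 ⇒ #102
NN route Depot → #101 → #105 → #103 → #104 → #106 → #102 → Depot costs 93.
Optimal: Depot → #101 → #106 → #102 → #103 → #104 → #105 → Depot costs 85 (by enumerating all 360 distinct tours).
Excess = 93 − 85 = 8.

The nearest-neighbour route is 8 blocks longer than optimal.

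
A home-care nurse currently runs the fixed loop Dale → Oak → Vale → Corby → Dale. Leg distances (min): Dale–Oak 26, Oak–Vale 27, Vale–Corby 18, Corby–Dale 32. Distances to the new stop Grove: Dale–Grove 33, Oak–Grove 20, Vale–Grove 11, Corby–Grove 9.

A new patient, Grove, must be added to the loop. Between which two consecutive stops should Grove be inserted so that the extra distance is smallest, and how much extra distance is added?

Insertion cost between consecutive stops i–j is d(i,Grove) + d(Grove,j) − d(i,j):
  between Dale and Oak: 33 + 20 − 26 = 27
  between Oak and Vale: 20 + 11 − 27 = 4
  between Vale and Corby: 11 + 9 − 18 = 2
  between Corby and Dale: 9 + 33 − 32 = 10
Cheapest insertion is between Vale and Corby, adding 2.
New total = 103 + 2 = 105.

Minimum extra distance: 2 min, inserting Grove between Vale and Corby.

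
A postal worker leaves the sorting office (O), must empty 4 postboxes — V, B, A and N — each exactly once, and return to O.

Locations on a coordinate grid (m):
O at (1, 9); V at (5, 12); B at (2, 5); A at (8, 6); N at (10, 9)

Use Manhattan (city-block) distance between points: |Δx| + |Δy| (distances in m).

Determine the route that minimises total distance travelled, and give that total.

With 4 stops there are 4!/2 = 12 distinct round trips (a route and its reverse cost the same).
O → V → B → A → N → O: 7+10+7+5+9 = 38
O → V → B → N → A → O: 7+10+12+5+10 = 44
O → V → A → B → N → O: 7+9+7+12+9 = 44
O → V → A → N → B → O: 7+9+5+12+5 = 38
O → V → N → B → A → O: 7+8+12+7+10 = 44
O → V → N → A → B → O: 7+8+5+7+5 = 32
O → B → V → A → N → O: 5+10+9+5+9 = 38
O → B → V → N → A → O: 5+10+8+5+10 = 38
O → B → A → V → N → O: 5+7+9+8+9 = 38
O → B → N → V → A → O: 5+12+8+9+10 = 44
O → A → V → B → N → O: 10+9+10+12+9 = 50
O → A → B → V → N → O: 10+7+10+8+9 = 44
The minimum is 32.
One optimal route: O → V → N → A → B → O (or its reverse).

Shortest round trip = 32 m.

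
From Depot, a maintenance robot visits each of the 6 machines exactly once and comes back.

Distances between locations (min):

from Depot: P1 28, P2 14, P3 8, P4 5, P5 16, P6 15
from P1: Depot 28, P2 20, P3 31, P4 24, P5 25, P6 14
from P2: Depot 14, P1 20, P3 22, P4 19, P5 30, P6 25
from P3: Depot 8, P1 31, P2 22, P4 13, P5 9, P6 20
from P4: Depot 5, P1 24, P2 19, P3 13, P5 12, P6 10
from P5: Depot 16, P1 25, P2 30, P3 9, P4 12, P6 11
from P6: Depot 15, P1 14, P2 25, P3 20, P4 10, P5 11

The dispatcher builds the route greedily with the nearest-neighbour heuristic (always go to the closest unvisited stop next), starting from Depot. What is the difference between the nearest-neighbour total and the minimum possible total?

From Depot: P4=5, P3=8, P2=14, P6=15, P5=16, P1=28 → choose P4 (5).
From P4: P6=10, P5=12, P3=13, P2=19, P1=24 → choose P6 (10).
From P6: P5=11, P1=14, P3=20, P2=25 → choose P5 (11).
From P5: P3=9, P1=25, P2=30 → choose P3 (9).
From P3: P2=22, P1=31 → choose P2 (22).
From P2: P1=20 → choose P1 (20).
NN route Depot → P4 → P6 → P5 → P3 → P2 → P1 → Depot costs 105.
Optimal: Depot → P2 → P1 → P6 → P5 → P3 → P4 → Depot costs 86 (by enumerating all 360 distinct tours).
Excess = 105 − 86 = 19.

19 min longer than the optimal tour.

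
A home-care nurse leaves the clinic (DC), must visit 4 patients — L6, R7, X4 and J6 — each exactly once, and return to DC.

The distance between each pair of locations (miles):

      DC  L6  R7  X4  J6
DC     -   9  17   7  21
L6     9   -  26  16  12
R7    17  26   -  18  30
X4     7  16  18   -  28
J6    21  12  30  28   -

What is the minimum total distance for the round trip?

76 miles — the shortest possible round trip.

There are 12 distinct closed tours to check (reversals are equivalent).
DC-L6-R7-X4-J6-DC: 9+26+18+28+21 = 102
DC-L6-R7-J6-X4-DC: 9+26+30+28+7 = 100
DC-L6-X4-R7-J6-DC: 9+16+18+30+21 = 94
DC-L6-X4-J6-R7-DC: 9+16+28+30+17 = 100
DC-L6-J6-R7-X4-DC: 9+12+30+18+7 = 76
DC-L6-J6-X4-R7-DC: 9+12+28+18+17 = 84
DC-R7-L6-X4-J6-DC: 17+26+16+28+21 = 108
DC-R7-L6-J6-X4-DC: 17+26+12+28+7 = 90
DC-R7-X4-L6-J6-DC: 17+18+16+12+21 = 84
DC-R7-J6-L6-X4-DC: 17+30+12+16+7 = 82
DC-X4-L6-R7-J6-DC: 7+16+26+30+21 = 100
DC-X4-R7-L6-J6-DC: 7+18+26+12+21 = 84
The minimum is 76.
One optimal route: DC → L6 → J6 → R7 → X4 → DC (or its reverse).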